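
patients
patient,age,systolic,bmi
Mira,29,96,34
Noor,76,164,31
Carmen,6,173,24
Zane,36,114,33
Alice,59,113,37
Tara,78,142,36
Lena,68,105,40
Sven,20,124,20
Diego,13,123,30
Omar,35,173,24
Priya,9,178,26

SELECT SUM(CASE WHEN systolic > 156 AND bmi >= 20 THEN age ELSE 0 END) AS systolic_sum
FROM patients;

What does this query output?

patient=Mira: ✗
patient=Noor: ✓ → 76
patient=Carmen: ✓ → 6
patient=Zane: ✗
patient=Alice: ✗
patient=Tara: ✗
patient=Lena: ✗
patient=Sven: ✗
patient=Diego: ✗
patient=Omar: ✓ → 35
patient=Priya: ✓ → 9
systolic_sum = 76 + 6 + 35 + 9 = 126

126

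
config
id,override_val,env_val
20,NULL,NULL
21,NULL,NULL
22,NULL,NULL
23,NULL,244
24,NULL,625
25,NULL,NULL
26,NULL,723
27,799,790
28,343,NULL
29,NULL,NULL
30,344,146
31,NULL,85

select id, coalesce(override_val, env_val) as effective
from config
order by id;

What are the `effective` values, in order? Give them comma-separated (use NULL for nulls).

id=20: override_val=NULL, env_val=NULL (all NULL) → NULL
id=21: override_val=NULL, env_val=NULL (all NULL) → NULL
id=22: override_val=NULL, env_val=NULL (all NULL) → NULL
id=23: override_val=NULL, env_val=244 → 244
id=24: override_val=NULL, env_val=625 → 625
id=25: override_val=NULL, env_val=NULL (all NULL) → NULL
id=26: override_val=NULL, env_val=723 → 723
id=27: override_val=799 → 799
id=28: override_val=343 → 343
id=29: override_val=NULL, env_val=NULL (all NULL) → NULL
id=30: override_val=344 → 344
id=31: override_val=NULL, env_val=85 → 85

NULL, NULL, NULL, 244, 625, NULL, 723, 799, 343, NULL, 344, 85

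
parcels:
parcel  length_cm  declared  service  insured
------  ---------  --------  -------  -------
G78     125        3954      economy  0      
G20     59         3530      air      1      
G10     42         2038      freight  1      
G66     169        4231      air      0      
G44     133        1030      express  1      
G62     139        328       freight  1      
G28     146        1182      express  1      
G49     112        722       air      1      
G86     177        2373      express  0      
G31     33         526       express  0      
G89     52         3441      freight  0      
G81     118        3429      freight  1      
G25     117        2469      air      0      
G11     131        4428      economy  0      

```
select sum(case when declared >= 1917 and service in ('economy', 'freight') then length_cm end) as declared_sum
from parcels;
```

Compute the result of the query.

parcel=G78: ✓ → 125
parcel=G20: ✗
parcel=G10: ✓ → 42
parcel=G66: ✗
parcel=G44: ✗
parcel=G62: ✗
parcel=G28: ✗
parcel=G49: ✗
parcel=G86: ✗
parcel=G31: ✗
parcel=G89: ✓ → 52
parcel=G81: ✓ → 118
parcel=G25: ✗
parcel=G11: ✓ → 131
declared_sum = 125 + 42 + 52 + 118 + 131 = 468

468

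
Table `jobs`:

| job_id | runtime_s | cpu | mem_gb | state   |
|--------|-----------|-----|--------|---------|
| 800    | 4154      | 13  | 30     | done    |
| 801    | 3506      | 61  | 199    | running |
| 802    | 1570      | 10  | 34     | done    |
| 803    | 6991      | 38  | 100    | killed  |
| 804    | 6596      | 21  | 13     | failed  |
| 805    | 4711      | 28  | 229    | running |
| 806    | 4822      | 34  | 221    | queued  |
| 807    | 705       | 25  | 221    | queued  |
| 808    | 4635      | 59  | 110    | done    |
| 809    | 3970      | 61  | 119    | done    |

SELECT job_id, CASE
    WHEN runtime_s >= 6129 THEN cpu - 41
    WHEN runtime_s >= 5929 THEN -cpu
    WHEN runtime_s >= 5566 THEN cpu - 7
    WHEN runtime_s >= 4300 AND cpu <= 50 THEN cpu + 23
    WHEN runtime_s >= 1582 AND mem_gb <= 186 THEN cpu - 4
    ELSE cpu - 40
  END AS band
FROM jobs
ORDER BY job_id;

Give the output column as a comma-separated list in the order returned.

9, 21, -30, -3, -20, 51, 57, -15, 55, 57

job_id=800: runtime_s >= 1582 AND mem_gb <= 186 → 9
job_id=801: ELSE → 21
job_id=802: ELSE → -30
job_id=803: runtime_s >= 6129 → -3
job_id=804: runtime_s >= 6129 → -20
job_id=805: runtime_s >= 4300 AND cpu <= 50 → 51
job_id=806: runtime_s >= 4300 AND cpu <= 50 → 57
job_id=807: ELSE → -15
job_id=808: runtime_s >= 1582 AND mem_gb <= 186 → 55
job_id=809: runtime_s >= 1582 AND mem_gb <= 186 → 57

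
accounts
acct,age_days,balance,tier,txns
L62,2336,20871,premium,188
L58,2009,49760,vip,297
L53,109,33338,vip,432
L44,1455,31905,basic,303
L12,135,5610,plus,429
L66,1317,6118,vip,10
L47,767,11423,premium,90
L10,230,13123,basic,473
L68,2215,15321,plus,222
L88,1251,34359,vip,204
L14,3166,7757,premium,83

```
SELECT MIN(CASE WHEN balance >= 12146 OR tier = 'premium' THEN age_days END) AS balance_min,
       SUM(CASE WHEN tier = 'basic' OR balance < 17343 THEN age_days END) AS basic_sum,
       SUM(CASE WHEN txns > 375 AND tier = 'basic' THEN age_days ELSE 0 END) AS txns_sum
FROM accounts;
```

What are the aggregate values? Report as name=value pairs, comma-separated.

balance_min=109, basic_sum=9285, txns_sum=230

[balance_min: balance >= 12146 OR tier = 'premium']
acct=L62: ✓ → 2336
acct=L58: ✓ → 2009
acct=L53: ✓ → 109
acct=L44: ✓ → 1455
acct=L12: ✗
acct=L66: ✗
acct=L47: ✓ → 767
acct=L10: ✓ → 230
acct=L68: ✓ → 2215
acct=L88: ✓ → 1251
acct=L14: ✓ → 3166
balance_min = MIN(2336, 2009, 109, 1455, 767, 230, 2215, 1251, 3166) = 109
—
[basic_sum: tier = 'basic' OR balance < 17343]
acct=L62: ✗
acct=L58: ✗
acct=L53: ✗
acct=L44: ✓ → 1455
acct=L12: ✓ → 135
acct=L66: ✓ → 1317
acct=L47: ✓ → 767
acct=L10: ✓ → 230
acct=L68: ✓ → 2215
acct=L88: ✗
acct=L14: ✓ → 3166
basic_sum = 1455 + 135 + 1317 + 767 + 230 + 2215 + 3166 = 9285
—
[txns_sum: txns > 375 AND tier = 'basic']
acct=L62: ✗
acct=L58: ✗
acct=L53: ✗
acct=L44: ✗
acct=L12: ✗
acct=L66: ✗
acct=L47: ✗
acct=L10: ✓ → 230
acct=L68: ✗
acct=L88: ✗
acct=L14: ✗
txns_sum = 230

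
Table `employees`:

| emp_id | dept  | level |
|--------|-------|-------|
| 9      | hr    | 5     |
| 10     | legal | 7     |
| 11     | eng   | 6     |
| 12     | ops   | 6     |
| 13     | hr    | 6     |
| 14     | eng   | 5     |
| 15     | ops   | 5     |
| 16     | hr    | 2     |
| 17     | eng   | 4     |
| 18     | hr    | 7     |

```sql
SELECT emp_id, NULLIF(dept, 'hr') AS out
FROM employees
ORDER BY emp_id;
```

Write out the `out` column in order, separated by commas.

emp_id=9: dept=hr vs hr: equal → NULL
emp_id=10: dept=legal vs hr: differ → legal
emp_id=11: dept=eng vs hr: differ → eng
emp_id=12: dept=ops vs hr: differ → ops
emp_id=13: dept=hr vs hr: equal → NULL
emp_id=14: dept=eng vs hr: differ → eng
emp_id=15: dept=ops vs hr: differ → ops
emp_id=16: dept=hr vs hr: equal → NULL
emp_id=17: dept=eng vs hr: differ → eng
emp_id=18: dept=hr vs hr: equal → NULL

NULL, legal, eng, ops, NULL, eng, ops, NULL, eng, NULL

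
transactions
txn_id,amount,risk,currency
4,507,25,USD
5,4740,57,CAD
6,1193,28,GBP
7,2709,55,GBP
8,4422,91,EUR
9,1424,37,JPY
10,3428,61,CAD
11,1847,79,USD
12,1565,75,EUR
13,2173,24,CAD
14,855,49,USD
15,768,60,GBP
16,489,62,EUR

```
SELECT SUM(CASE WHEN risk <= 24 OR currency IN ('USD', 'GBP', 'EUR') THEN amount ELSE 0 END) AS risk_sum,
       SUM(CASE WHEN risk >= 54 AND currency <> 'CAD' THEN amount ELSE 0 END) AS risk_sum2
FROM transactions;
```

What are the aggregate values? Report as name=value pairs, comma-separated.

[risk_sum: risk <= 24 OR currency IN ('USD', 'GBP', 'EUR')]
txn_id=4: ✓ → 507
txn_id=5: ✗
txn_id=6: ✓ → 1193
txn_id=7: ✓ → 2709
txn_id=8: ✓ → 4422
txn_id=9: ✗
txn_id=10: ✗
txn_id=11: ✓ → 1847
txn_id=12: ✓ → 1565
txn_id=13: ✓ → 2173
txn_id=14: ✓ → 855
txn_id=15: ✓ → 768
txn_id=16: ✓ → 489
risk_sum = 507 + 1193 + 2709 + 4422 + 1847 + 1565 + 2173 + 855 + 768 + 489 = 16528
—
[risk_sum2: risk >= 54 AND currency <> 'CAD']
txn_id=4: ✗
txn_id=5: ✗
txn_id=6: ✗
txn_id=7: ✓ → 2709
txn_id=8: ✓ → 4422
txn_id=9: ✗
txn_id=10: ✗
txn_id=11: ✓ → 1847
txn_id=12: ✓ → 1565
txn_id=13: ✗
txn_id=14: ✗
txn_id=15: ✓ → 768
txn_id=16: ✓ → 489
risk_sum2 = 2709 + 4422 + 1847 + 1565 + 768 + 489 = 11800

risk_sum=16528, risk_sum2=11800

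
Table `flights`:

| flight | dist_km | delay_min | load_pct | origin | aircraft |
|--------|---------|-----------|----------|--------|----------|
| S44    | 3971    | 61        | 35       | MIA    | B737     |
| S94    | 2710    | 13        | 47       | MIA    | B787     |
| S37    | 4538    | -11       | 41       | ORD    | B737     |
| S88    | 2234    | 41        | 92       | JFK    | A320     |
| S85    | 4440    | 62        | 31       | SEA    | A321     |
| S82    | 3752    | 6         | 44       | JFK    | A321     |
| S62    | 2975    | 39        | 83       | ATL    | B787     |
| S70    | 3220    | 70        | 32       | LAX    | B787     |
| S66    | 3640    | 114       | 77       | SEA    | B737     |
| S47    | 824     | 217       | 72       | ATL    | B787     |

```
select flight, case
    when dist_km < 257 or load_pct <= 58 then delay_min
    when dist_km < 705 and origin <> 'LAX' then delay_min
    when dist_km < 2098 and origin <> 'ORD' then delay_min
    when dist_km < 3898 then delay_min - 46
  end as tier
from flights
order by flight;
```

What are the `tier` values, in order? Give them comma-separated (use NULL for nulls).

flight=S37: dist_km < 257 or load_pct <= 58 → -11
flight=S44: dist_km < 257 or load_pct <= 58 → 61
flight=S47: dist_km < 2098 and origin <> 'ORD' → 217
flight=S62: dist_km < 3898 → -7
flight=S66: dist_km < 3898 → 68
flight=S70: dist_km < 257 or load_pct <= 58 → 70
flight=S82: dist_km < 257 or load_pct <= 58 → 6
flight=S85: dist_km < 257 or load_pct <= 58 → 62
flight=S88: dist_km < 3898 → -5
flight=S94: dist_km < 257 or load_pct <= 58 → 13

-11, 61, 217, -7, 68, 70, 6, 62, -5, 13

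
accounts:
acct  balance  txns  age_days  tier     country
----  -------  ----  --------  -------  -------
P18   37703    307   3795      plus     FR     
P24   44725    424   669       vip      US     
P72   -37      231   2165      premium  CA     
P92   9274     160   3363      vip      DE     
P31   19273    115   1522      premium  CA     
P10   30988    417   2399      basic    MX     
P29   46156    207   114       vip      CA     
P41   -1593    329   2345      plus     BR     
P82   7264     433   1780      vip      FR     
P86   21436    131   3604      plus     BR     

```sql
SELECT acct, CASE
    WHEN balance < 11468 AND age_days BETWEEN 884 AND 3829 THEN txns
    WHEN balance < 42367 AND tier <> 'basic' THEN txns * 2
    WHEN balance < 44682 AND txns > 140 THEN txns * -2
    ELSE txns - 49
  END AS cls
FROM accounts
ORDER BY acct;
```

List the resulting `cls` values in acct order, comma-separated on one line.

acct=P10: balance < 44682 AND txns > 140 → -834
acct=P18: balance < 42367 AND tier <> 'basic' → 614
acct=P24: ELSE → 375
acct=P29: ELSE → 158
acct=P31: balance < 42367 AND tier <> 'basic' → 230
acct=P41: balance < 11468 AND age_days BETWEEN 884 AND 3829 → 329
acct=P72: balance < 11468 AND age_days BETWEEN 884 AND 3829 → 231
acct=P82: balance < 11468 AND age_days BETWEEN 884 AND 3829 → 433
acct=P86: balance < 42367 AND tier <> 'basic' → 262
acct=P92: balance < 11468 AND age_days BETWEEN 884 AND 3829 → 160

-834, 614, 375, 158, 230, 329, 231, 433, 262, 160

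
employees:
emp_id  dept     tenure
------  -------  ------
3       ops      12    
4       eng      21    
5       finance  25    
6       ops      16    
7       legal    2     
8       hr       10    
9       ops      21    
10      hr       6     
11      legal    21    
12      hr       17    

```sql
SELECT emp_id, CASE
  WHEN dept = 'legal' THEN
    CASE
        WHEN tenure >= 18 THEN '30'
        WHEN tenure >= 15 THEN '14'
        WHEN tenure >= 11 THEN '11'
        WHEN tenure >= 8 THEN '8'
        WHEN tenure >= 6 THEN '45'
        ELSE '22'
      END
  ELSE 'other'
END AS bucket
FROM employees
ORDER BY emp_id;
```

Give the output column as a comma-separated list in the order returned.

emp_id=3: dept='ops' → outer ELSE → other
emp_id=4: dept='eng' → outer ELSE → other
emp_id=5: dept='finance' → outer ELSE → other
emp_id=6: dept='ops' → outer ELSE → other
emp_id=7: dept='legal' → inner[ELSE] → 22
emp_id=8: dept='hr' → outer ELSE → other
emp_id=9: dept='ops' → outer ELSE → other
emp_id=10: dept='hr' → outer ELSE → other
emp_id=11: dept='legal' → inner[tenure >= 18] → 30
emp_id=12: dept='hr' → outer ELSE → other

other, other, other, other, 22, other, other, other, 30, other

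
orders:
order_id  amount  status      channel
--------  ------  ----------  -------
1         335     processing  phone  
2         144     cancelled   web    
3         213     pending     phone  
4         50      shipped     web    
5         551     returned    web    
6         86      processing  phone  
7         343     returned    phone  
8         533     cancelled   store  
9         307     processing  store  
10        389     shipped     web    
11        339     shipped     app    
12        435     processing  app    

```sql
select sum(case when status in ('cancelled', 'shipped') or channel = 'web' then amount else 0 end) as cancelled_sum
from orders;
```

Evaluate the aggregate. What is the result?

order_id=1: ✗
order_id=2: ✓ → 144
order_id=3: ✗
order_id=4: ✓ → 50
order_id=5: ✓ → 551
order_id=6: ✗
order_id=7: ✗
order_id=8: ✓ → 533
order_id=9: ✗
order_id=10: ✓ → 389
order_id=11: ✓ → 339
order_id=12: ✗
cancelled_sum = 144 + 50 + 551 + 533 + 389 + 339 = 2006

2006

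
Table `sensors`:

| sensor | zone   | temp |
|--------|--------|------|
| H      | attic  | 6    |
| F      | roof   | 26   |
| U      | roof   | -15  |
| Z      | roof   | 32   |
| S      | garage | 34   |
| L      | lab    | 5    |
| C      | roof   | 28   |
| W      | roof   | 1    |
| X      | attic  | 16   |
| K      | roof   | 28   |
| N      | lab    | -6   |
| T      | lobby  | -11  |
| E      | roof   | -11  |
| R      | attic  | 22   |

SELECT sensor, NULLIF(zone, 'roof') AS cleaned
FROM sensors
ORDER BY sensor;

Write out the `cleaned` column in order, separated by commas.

sensor=C: zone=roof vs roof: equal → NULL
sensor=E: zone=roof vs roof: equal → NULL
sensor=F: zone=roof vs roof: equal → NULL
sensor=H: zone=attic vs roof: differ → attic
sensor=K: zone=roof vs roof: equal → NULL
sensor=L: zone=lab vs roof: differ → lab
sensor=N: zone=lab vs roof: differ → lab
sensor=R: zone=attic vs roof: differ → attic
sensor=S: zone=garage vs roof: differ → garage
sensor=T: zone=lobby vs roof: differ → lobby
sensor=U: zone=roof vs roof: equal → NULL
sensor=W: zone=roof vs roof: equal → NULL
sensor=X: zone=attic vs roof: differ → attic
sensor=Z: zone=roof vs roof: equal → NULL

NULL, NULL, NULL, attic, NULL, lab, lab, attic, garage, lobby, NULL, NULL, attic, NULL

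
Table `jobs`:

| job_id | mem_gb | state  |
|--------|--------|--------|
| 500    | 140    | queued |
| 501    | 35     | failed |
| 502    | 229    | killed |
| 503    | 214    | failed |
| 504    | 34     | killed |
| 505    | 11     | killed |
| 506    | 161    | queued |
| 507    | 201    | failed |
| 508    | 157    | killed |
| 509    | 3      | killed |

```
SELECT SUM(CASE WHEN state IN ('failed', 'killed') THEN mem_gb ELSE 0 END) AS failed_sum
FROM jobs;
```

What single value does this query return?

job_id=500: ✗
job_id=501: ✓ → 35
job_id=502: ✓ → 229
job_id=503: ✓ → 214
job_id=504: ✓ → 34
job_id=505: ✓ → 11
job_id=506: ✗
job_id=507: ✓ → 201
job_id=508: ✓ → 157
job_id=509: ✓ → 3
failed_sum = 35 + 229 + 214 + 34 + 11 + 201 + 157 + 3 = 884

884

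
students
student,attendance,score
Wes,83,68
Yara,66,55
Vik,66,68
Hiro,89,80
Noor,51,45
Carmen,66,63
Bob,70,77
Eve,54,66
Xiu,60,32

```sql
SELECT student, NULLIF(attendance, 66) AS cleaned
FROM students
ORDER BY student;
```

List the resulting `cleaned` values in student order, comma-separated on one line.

student=Bob: attendance=70 vs 66: differ → 70
student=Carmen: attendance=66 vs 66: equal → NULL
student=Eve: attendance=54 vs 66: differ → 54
student=Hiro: attendance=89 vs 66: differ → 89
student=Noor: attendance=51 vs 66: differ → 51
student=Vik: attendance=66 vs 66: equal → NULL
student=Wes: attendance=83 vs 66: differ → 83
student=Xiu: attendance=60 vs 66: differ → 60
student=Yara: attendance=66 vs 66: equal → NULL

70, NULL, 54, 89, 51, NULL, 83, 60, NULL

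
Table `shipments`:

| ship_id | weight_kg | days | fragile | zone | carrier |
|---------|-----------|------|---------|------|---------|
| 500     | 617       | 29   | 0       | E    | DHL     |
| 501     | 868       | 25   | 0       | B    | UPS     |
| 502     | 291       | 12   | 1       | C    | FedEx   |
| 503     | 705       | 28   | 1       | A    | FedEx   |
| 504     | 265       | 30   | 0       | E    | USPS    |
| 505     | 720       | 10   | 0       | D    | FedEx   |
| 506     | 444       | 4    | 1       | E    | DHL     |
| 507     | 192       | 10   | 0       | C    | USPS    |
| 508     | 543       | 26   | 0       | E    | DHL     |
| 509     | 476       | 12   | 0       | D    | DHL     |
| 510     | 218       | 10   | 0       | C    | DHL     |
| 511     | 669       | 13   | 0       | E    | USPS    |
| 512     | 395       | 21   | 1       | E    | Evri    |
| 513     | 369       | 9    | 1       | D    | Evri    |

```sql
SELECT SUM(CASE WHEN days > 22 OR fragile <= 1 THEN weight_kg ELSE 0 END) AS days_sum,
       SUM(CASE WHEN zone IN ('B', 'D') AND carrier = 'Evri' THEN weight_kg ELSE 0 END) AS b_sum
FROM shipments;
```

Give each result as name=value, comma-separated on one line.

[days_sum: days > 22 OR fragile <= 1]
ship_id=500: ✓ → 617
ship_id=501: ✓ → 868
ship_id=502: ✓ → 291
ship_id=503: ✓ → 705
ship_id=504: ✓ → 265
ship_id=505: ✓ → 720
ship_id=506: ✓ → 444
ship_id=507: ✓ → 192
ship_id=508: ✓ → 543
ship_id=509: ✓ → 476
ship_id=510: ✓ → 218
ship_id=511: ✓ → 669
ship_id=512: ✓ → 395
ship_id=513: ✓ → 369
days_sum = 617 + 868 + 291 + 705 + 265 + 720 + 444 + 192 + 543 + 476 + 218 + 669 + 395 + 369 = 6772
—
[b_sum: zone IN ('B', 'D') AND carrier = 'Evri']
ship_id=500: ✗
ship_id=501: ✗
ship_id=502: ✗
ship_id=503: ✗
ship_id=504: ✗
ship_id=505: ✗
ship_id=506: ✗
ship_id=507: ✗
ship_id=508: ✗
ship_id=509: ✗
ship_id=510: ✗
ship_id=511: ✗
ship_id=512: ✗
ship_id=513: ✓ → 369
b_sum = 369

days_sum=6772, b_sum=369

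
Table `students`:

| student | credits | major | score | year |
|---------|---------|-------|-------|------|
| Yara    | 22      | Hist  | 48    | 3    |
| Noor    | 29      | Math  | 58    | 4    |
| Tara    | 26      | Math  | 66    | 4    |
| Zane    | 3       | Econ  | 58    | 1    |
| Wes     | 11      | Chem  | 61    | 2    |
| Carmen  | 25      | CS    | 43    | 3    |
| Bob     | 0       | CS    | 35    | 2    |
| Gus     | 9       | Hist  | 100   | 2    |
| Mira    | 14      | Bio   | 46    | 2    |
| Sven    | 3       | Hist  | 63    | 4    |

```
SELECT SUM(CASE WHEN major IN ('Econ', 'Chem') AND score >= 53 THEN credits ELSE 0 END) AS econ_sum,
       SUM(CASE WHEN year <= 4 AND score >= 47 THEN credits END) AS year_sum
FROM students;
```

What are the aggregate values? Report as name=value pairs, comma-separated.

[econ_sum: major IN ('Econ', 'Chem') AND score >= 53]
student=Yara: ✗
student=Noor: ✗
student=Tara: ✗
student=Zane: ✓ → 3
student=Wes: ✓ → 11
student=Carmen: ✗
student=Bob: ✗
student=Gus: ✗
student=Mira: ✗
student=Sven: ✗
econ_sum = 3 + 11 = 14
—
[year_sum: year <= 4 AND score >= 47]
student=Yara: ✓ → 22
student=Noor: ✓ → 29
student=Tara: ✓ → 26
student=Zane: ✓ → 3
student=Wes: ✓ → 11
student=Carmen: ✗
student=Bob: ✗
student=Gus: ✓ → 9
student=Mira: ✗
student=Sven: ✓ → 3
year_sum = 22 + 29 + 26 + 3 + 11 + 9 + 3 = 103

econ_sum=14, year_sum=103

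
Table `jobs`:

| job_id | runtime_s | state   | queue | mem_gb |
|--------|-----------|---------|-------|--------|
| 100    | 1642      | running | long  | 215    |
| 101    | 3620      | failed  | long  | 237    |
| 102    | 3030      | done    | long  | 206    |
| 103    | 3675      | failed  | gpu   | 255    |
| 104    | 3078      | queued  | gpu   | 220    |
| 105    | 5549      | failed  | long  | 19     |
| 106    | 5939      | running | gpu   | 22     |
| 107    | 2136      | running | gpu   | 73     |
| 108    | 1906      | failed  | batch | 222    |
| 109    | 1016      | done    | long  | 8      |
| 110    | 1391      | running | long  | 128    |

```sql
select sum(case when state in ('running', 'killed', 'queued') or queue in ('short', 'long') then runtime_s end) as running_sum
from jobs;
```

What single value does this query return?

job_id=100: ✓ → 1642
job_id=101: ✓ → 3620
job_id=102: ✓ → 3030
job_id=103: ✗
job_id=104: ✓ → 3078
job_id=105: ✓ → 5549
job_id=106: ✓ → 5939
job_id=107: ✓ → 2136
job_id=108: ✗
job_id=109: ✓ → 1016
job_id=110: ✓ → 1391
running_sum = 1642 + 3620 + 3030 + 3078 + 5549 + 5939 + 2136 + 1016 + 1391 = 27401

27401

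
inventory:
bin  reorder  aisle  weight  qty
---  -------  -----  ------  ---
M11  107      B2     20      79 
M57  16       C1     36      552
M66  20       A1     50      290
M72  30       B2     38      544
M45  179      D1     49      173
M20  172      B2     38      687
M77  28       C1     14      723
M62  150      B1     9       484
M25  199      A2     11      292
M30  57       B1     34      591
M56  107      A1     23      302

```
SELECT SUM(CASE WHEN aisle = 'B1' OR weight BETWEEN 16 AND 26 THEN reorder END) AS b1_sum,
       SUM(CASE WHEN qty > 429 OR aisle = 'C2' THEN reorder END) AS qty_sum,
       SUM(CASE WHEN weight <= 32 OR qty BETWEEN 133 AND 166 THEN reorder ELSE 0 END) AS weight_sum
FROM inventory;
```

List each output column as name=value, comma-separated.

b1_sum=421, qty_sum=453, weight_sum=591

[b1_sum: aisle = 'B1' OR weight BETWEEN 16 AND 26]
bin=M11: ✓ → 107
bin=M57: ✗
bin=M66: ✗
bin=M72: ✗
bin=M45: ✗
bin=M20: ✗
bin=M77: ✗
bin=M62: ✓ → 150
bin=M25: ✗
bin=M30: ✓ → 57
bin=M56: ✓ → 107
b1_sum = 107 + 150 + 57 + 107 = 421
—
[qty_sum: qty > 429 OR aisle = 'C2']
bin=M11: ✗
bin=M57: ✓ → 16
bin=M66: ✗
bin=M72: ✓ → 30
bin=M45: ✗
bin=M20: ✓ → 172
bin=M77: ✓ → 28
bin=M62: ✓ → 150
bin=M25: ✗
bin=M30: ✓ → 57
bin=M56: ✗
qty_sum = 16 + 30 + 172 + 28 + 150 + 57 = 453
—
[weight_sum: weight <= 32 OR qty BETWEEN 133 AND 166]
bin=M11: ✓ → 107
bin=M57: ✗
bin=M66: ✗
bin=M72: ✗
bin=M45: ✗
bin=M20: ✗
bin=M77: ✓ → 28
bin=M62: ✓ → 150
bin=M25: ✓ → 199
bin=M30: ✗
bin=M56: ✓ → 107
weight_sum = 107 + 28 + 150 + 199 + 107 = 591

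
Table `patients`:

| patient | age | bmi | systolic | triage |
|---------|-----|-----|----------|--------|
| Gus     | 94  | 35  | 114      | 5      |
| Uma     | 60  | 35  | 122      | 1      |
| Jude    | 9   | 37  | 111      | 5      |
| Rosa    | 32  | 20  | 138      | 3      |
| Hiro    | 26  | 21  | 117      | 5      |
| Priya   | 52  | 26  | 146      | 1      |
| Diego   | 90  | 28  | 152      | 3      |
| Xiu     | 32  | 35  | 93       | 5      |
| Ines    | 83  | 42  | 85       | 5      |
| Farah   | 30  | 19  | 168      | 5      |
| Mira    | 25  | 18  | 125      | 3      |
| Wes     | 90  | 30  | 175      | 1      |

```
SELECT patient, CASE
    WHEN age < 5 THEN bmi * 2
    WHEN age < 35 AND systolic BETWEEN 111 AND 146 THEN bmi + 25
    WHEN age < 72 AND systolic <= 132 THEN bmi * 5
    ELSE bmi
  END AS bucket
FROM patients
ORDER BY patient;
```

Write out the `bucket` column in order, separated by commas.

28, 19, 35, 46, 42, 62, 43, 26, 45, 175, 30, 175

patient=Diego: ELSE → 28
patient=Farah: ELSE → 19
patient=Gus: ELSE → 35
patient=Hiro: age < 35 AND systolic BETWEEN 111 AND 146 → 46
patient=Ines: ELSE → 42
patient=Jude: age < 35 AND systolic BETWEEN 111 AND 146 → 62
patient=Mira: age < 35 AND systolic BETWEEN 111 AND 146 → 43
patient=Priya: ELSE → 26
patient=Rosa: age < 35 AND systolic BETWEEN 111 AND 146 → 45
patient=Uma: age < 72 AND systolic <= 132 → 175
patient=Wes: ELSE → 30
patient=Xiu: age < 72 AND systolic <= 132 → 175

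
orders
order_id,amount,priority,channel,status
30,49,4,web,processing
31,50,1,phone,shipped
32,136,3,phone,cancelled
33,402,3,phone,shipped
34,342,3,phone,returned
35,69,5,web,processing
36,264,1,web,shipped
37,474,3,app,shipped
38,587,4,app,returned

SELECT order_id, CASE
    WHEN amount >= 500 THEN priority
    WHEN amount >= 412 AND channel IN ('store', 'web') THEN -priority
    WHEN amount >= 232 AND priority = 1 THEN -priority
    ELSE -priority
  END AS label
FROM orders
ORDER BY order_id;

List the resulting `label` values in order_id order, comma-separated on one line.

order_id=30: ELSE → -4
order_id=31: ELSE → -1
order_id=32: ELSE → -3
order_id=33: ELSE → -3
order_id=34: ELSE → -3
order_id=35: ELSE → -5
order_id=36: amount >= 232 AND priority = 1 → -1
order_id=37: ELSE → -3
order_id=38: amount >= 500 → 4

-4, -1, -3, -3, -3, -5, -1, -3, 4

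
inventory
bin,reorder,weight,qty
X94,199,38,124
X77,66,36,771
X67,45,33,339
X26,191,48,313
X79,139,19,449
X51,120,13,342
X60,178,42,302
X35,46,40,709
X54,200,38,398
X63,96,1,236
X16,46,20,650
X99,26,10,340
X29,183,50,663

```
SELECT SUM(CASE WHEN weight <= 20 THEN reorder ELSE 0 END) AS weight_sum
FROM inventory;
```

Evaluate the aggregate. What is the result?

bin=X94: ✗
bin=X77: ✗
bin=X67: ✗
bin=X26: ✗
bin=X79: ✓ → 139
bin=X51: ✓ → 120
bin=X60: ✗
bin=X35: ✗
bin=X54: ✗
bin=X63: ✓ → 96
bin=X16: ✓ → 46
bin=X99: ✓ → 26
bin=X29: ✗
weight_sum = 139 + 120 + 96 + 46 + 26 = 427

427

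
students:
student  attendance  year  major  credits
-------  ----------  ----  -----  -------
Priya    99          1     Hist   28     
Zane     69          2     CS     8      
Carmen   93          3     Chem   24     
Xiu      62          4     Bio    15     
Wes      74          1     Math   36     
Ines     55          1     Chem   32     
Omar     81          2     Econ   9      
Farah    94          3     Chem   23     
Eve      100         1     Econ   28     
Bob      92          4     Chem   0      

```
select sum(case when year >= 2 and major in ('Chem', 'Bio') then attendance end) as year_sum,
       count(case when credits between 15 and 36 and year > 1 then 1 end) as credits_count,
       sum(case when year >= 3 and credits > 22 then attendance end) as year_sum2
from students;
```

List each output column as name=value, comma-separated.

year_sum=341, credits_count=3, year_sum2=187

[year_sum: year >= 2 and major in ('Chem', 'Bio')]
student=Priya: ✗
student=Zane: ✗
student=Carmen: ✓ → 93
student=Xiu: ✓ → 62
student=Wes: ✗
student=Ines: ✗
student=Omar: ✗
student=Farah: ✓ → 94
student=Eve: ✗
student=Bob: ✓ → 92
year_sum = 93 + 62 + 94 + 92 = 341
—
[credits_count: credits between 15 and 36 and year > 1]
student=Priya: ✗
student=Zane: ✗
student=Carmen: ✓ → 1
student=Xiu: ✓ → 1
student=Wes: ✗
student=Ines: ✗
student=Omar: ✗
student=Farah: ✓ → 1
student=Eve: ✗
student=Bob: ✗
credits_count = COUNT(1, 1, 1) = 3
—
[year_sum2: year >= 3 and credits > 22]
student=Priya: ✗
student=Zane: ✗
student=Carmen: ✓ → 93
student=Xiu: ✗
student=Wes: ✗
student=Ines: ✗
student=Omar: ✗
student=Farah: ✓ → 94
student=Eve: ✗
student=Bob: ✗
year_sum2 = 93 + 94 = 187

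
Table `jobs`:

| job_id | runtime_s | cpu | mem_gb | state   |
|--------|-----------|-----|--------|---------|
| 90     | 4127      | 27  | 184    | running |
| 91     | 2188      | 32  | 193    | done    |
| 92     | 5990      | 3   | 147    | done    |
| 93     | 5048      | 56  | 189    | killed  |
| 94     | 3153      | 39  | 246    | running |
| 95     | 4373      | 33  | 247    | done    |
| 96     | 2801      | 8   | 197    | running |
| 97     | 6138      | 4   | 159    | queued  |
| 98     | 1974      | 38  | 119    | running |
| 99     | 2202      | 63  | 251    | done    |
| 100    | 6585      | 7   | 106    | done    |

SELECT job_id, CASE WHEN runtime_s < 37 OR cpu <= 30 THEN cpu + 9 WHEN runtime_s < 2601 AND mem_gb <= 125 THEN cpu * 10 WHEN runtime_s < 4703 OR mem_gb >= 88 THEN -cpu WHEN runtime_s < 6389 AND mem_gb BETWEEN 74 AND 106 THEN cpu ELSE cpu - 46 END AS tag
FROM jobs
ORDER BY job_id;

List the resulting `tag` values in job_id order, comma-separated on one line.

job_id=90: runtime_s < 37 OR cpu <= 30 → 36
job_id=91: runtime_s < 4703 OR mem_gb >= 88 → -32
job_id=92: runtime_s < 37 OR cpu <= 30 → 12
job_id=93: runtime_s < 4703 OR mem_gb >= 88 → -56
job_id=94: runtime_s < 4703 OR mem_gb >= 88 → -39
job_id=95: runtime_s < 4703 OR mem_gb >= 88 → -33
job_id=96: runtime_s < 37 OR cpu <= 30 → 17
job_id=97: runtime_s < 37 OR cpu <= 30 → 13
job_id=98: runtime_s < 2601 AND mem_gb <= 125 → 380
job_id=99: runtime_s < 4703 OR mem_gb >= 88 → -63
job_id=100: runtime_s < 37 OR cpu <= 30 → 16

36, -32, 12, -56, -39, -33, 17, 13, 380, -63, 16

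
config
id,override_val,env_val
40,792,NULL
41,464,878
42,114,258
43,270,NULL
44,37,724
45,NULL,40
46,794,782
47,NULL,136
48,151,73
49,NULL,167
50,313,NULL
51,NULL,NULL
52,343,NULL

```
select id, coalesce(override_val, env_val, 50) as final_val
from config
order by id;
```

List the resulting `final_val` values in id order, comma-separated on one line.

id=40: override_val=792 → 792
id=41: override_val=464 → 464
id=42: override_val=114 → 114
id=43: override_val=270 → 270
id=44: override_val=37 → 37
id=45: override_val=NULL, env_val=40 → 40
id=46: override_val=794 → 794
id=47: override_val=NULL, env_val=136 → 136
id=48: override_val=151 → 151
id=49: override_val=NULL, env_val=167 → 167
id=50: override_val=313 → 313
id=51: override_val=NULL, env_val=NULL, → literal 50 → 50
id=52: override_val=343 → 343

792, 464, 114, 270, 37, 40, 794, 136, 151, 167, 313, 50, 343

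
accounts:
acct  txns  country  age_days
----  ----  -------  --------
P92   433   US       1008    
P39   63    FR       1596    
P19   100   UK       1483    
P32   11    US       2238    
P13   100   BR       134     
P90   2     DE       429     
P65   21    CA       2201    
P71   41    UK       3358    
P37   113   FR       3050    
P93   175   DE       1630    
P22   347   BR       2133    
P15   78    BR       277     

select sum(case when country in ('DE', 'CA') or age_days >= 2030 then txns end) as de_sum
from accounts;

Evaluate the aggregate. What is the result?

710

acct=P92: ✗
acct=P39: ✗
acct=P19: ✗
acct=P32: ✓ → 11
acct=P13: ✗
acct=P90: ✓ → 2
acct=P65: ✓ → 21
acct=P71: ✓ → 41
acct=P37: ✓ → 113
acct=P93: ✓ → 175
acct=P22: ✓ → 347
acct=P15: ✗
de_sum = 11 + 2 + 21 + 41 + 113 + 175 + 347 = 710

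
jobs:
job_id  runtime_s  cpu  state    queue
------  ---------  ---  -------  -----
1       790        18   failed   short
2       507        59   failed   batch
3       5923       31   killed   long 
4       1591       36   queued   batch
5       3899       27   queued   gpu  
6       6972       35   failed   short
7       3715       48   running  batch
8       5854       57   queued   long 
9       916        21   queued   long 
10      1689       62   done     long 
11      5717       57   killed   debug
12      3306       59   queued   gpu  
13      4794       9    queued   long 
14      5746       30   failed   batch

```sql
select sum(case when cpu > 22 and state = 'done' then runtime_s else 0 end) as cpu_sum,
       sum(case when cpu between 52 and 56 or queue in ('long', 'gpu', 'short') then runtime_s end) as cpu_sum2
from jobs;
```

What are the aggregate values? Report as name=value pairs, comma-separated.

[cpu_sum: cpu > 22 and state = 'done']
job_id=1: ✗
job_id=2: ✗
job_id=3: ✗
job_id=4: ✗
job_id=5: ✗
job_id=6: ✗
job_id=7: ✗
job_id=8: ✗
job_id=9: ✗
job_id=10: ✓ → 1689
job_id=11: ✗
job_id=12: ✗
job_id=13: ✗
job_id=14: ✗
cpu_sum = 1689
—
[cpu_sum2: cpu between 52 and 56 or queue in ('long', 'gpu', 'short')]
job_id=1: ✓ → 790
job_id=2: ✗
job_id=3: ✓ → 5923
job_id=4: ✗
job_id=5: ✓ → 3899
job_id=6: ✓ → 6972
job_id=7: ✗
job_id=8: ✓ → 5854
job_id=9: ✓ → 916
job_id=10: ✓ → 1689
job_id=11: ✗
job_id=12: ✓ → 3306
job_id=13: ✓ → 4794
job_id=14: ✗
cpu_sum2 = 790 + 5923 + 3899 + 6972 + 5854 + 916 + 1689 + 3306 + 4794 = 34143

cpu_sum=1689, cpu_sum2=34143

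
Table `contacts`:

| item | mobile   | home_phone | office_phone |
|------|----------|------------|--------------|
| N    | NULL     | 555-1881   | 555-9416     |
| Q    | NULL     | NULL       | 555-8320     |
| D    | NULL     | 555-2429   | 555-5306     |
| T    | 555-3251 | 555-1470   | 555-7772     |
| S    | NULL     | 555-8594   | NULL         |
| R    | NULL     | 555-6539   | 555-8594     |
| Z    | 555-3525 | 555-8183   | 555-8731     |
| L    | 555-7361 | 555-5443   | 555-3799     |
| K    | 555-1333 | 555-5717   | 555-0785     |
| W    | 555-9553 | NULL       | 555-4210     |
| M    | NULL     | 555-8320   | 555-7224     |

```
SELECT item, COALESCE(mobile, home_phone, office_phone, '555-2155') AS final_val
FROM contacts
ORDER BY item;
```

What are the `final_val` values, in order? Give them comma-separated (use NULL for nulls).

item=D: mobile=NULL, home_phone=555-2429 → 555-2429
item=K: mobile=555-1333 → 555-1333
item=L: mobile=555-7361 → 555-7361
item=M: mobile=NULL, home_phone=555-8320 → 555-8320
item=N: mobile=NULL, home_phone=555-1881 → 555-1881
item=Q: mobile=NULL, home_phone=NULL, office_phone=555-8320 → 555-8320
item=R: mobile=NULL, home_phone=555-6539 → 555-6539
item=S: mobile=NULL, home_phone=555-8594 → 555-8594
item=T: mobile=555-3251 → 555-3251
item=W: mobile=555-9553 → 555-9553
item=Z: mobile=555-3525 → 555-3525

555-2429, 555-1333, 555-7361, 555-8320, 555-1881, 555-8320, 555-6539, 555-8594, 555-3251, 555-9553, 555-3525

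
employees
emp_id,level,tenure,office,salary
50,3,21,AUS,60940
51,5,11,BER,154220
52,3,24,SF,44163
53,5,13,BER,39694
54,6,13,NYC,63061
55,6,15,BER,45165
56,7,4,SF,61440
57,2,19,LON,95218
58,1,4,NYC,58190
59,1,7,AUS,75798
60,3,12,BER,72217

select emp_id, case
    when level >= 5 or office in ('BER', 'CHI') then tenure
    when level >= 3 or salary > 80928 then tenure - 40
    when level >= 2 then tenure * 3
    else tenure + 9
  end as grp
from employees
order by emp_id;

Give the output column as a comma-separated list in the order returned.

-19, 11, -16, 13, 13, 15, 4, -21, 13, 16, 12

emp_id=50: level >= 3 or salary > 80928 → -19
emp_id=51: level >= 5 or office in ('BER', 'CHI') → 11
emp_id=52: level >= 3 or salary > 80928 → -16
emp_id=53: level >= 5 or office in ('BER', 'CHI') → 13
emp_id=54: level >= 5 or office in ('BER', 'CHI') → 13
emp_id=55: level >= 5 or office in ('BER', 'CHI') → 15
emp_id=56: level >= 5 or office in ('BER', 'CHI') → 4
emp_id=57: level >= 3 or salary > 80928 → -21
emp_id=58: ELSE → 13
emp_id=59: ELSE → 16
emp_id=60: level >= 5 or office in ('BER', 'CHI') → 12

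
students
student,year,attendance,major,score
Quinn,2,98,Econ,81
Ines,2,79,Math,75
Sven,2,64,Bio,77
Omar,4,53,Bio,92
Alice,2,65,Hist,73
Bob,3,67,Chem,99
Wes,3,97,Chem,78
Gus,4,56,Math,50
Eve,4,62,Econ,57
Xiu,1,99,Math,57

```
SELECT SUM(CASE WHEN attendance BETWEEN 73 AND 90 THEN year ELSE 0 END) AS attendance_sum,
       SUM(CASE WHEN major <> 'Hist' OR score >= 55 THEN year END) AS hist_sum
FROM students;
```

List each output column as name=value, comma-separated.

attendance_sum=2, hist_sum=27

[attendance_sum: attendance BETWEEN 73 AND 90]
student=Quinn: ✗
student=Ines: ✓ → 2
student=Sven: ✗
student=Omar: ✗
student=Alice: ✗
student=Bob: ✗
student=Wes: ✗
student=Gus: ✗
student=Eve: ✗
student=Xiu: ✗
attendance_sum = 2
—
[hist_sum: major <> 'Hist' OR score >= 55]
student=Quinn: ✓ → 2
student=Ines: ✓ → 2
student=Sven: ✓ → 2
student=Omar: ✓ → 4
student=Alice: ✓ → 2
student=Bob: ✓ → 3
student=Wes: ✓ → 3
student=Gus: ✓ → 4
student=Eve: ✓ → 4
student=Xiu: ✓ → 1
hist_sum = 2 + 2 + 2 + 4 + 2 + 3 + 3 + 4 + 4 + 1 = 27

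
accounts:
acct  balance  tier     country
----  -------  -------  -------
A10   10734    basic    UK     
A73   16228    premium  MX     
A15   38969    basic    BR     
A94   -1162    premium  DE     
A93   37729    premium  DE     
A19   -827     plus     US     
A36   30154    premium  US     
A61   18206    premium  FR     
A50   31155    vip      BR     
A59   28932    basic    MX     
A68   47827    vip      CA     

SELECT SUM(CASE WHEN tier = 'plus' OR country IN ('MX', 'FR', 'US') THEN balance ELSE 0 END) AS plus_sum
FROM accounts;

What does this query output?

92693

acct=A10: ✗
acct=A73: ✓ → 16228
acct=A15: ✗
acct=A94: ✗
acct=A93: ✗
acct=A19: ✓ → -827
acct=A36: ✓ → 30154
acct=A61: ✓ → 18206
acct=A50: ✗
acct=A59: ✓ → 28932
acct=A68: ✗
plus_sum = 16228 + -827 + 30154 + 18206 + 28932 = 92693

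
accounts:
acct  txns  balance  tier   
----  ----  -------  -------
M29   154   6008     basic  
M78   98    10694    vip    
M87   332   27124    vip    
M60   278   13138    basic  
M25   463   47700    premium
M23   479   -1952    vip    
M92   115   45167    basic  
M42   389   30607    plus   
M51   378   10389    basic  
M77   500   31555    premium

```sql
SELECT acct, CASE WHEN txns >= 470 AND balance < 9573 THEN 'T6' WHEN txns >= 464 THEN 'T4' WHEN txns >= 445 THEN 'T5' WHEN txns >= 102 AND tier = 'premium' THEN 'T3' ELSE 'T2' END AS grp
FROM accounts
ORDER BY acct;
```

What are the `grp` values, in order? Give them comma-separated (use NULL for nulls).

acct=M23: txns >= 470 AND balance < 9573 → T6
acct=M25: txns >= 445 → T5
acct=M29: ELSE → T2
acct=M42: ELSE → T2
acct=M51: ELSE → T2
acct=M60: ELSE → T2
acct=M77: txns >= 464 → T4
acct=M78: ELSE → T2
acct=M87: ELSE → T2
acct=M92: ELSE → T2

T6, T5, T2, T2, T2, T2, T4, T2, T2, T2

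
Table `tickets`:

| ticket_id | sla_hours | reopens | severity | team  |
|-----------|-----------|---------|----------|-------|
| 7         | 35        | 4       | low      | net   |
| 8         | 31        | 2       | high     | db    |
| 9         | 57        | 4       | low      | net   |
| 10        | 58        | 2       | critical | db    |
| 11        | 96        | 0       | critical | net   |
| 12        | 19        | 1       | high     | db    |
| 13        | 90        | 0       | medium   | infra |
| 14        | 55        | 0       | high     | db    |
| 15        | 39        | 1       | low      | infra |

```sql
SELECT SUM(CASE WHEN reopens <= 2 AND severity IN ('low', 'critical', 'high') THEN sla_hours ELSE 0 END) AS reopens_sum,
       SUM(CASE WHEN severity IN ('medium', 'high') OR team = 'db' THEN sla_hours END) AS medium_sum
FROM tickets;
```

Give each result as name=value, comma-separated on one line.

reopens_sum=298, medium_sum=253

[reopens_sum: reopens <= 2 AND severity IN ('low', 'critical', 'high')]
ticket_id=7: ✗
ticket_id=8: ✓ → 31
ticket_id=9: ✗
ticket_id=10: ✓ → 58
ticket_id=11: ✓ → 96
ticket_id=12: ✓ → 19
ticket_id=13: ✗
ticket_id=14: ✓ → 55
ticket_id=15: ✓ → 39
reopens_sum = 31 + 58 + 96 + 19 + 55 + 39 = 298
—
[medium_sum: severity IN ('medium', 'high') OR team = 'db']
ticket_id=7: ✗
ticket_id=8: ✓ → 31
ticket_id=9: ✗
ticket_id=10: ✓ → 58
ticket_id=11: ✗
ticket_id=12: ✓ → 19
ticket_id=13: ✓ → 90
ticket_id=14: ✓ → 55
ticket_id=15: ✗
medium_sum = 31 + 58 + 19 + 90 + 55 = 253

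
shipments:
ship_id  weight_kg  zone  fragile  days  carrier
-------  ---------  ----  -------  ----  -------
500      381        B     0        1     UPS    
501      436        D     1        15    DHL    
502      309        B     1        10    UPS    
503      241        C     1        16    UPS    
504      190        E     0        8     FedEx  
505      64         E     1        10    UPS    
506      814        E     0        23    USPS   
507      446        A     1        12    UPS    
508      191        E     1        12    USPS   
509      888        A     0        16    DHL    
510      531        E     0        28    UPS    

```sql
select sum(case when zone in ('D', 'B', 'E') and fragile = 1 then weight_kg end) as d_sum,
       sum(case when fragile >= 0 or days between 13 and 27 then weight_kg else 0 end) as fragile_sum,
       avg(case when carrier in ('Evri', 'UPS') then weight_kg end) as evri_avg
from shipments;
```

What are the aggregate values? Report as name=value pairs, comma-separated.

[d_sum: zone in ('D', 'B', 'E') and fragile = 1]
ship_id=500: ✗
ship_id=501: ✓ → 436
ship_id=502: ✓ → 309
ship_id=503: ✗
ship_id=504: ✗
ship_id=505: ✓ → 64
ship_id=506: ✗
ship_id=507: ✗
ship_id=508: ✓ → 191
ship_id=509: ✗
ship_id=510: ✗
d_sum = 436 + 309 + 64 + 191 = 1000
—
[fragile_sum: fragile >= 0 or days between 13 and 27]
ship_id=500: ✓ → 381
ship_id=501: ✓ → 436
ship_id=502: ✓ → 309
ship_id=503: ✓ → 241
ship_id=504: ✓ → 190
ship_id=505: ✓ → 64
ship_id=506: ✓ → 814
ship_id=507: ✓ → 446
ship_id=508: ✓ → 191
ship_id=509: ✓ → 888
ship_id=510: ✓ → 531
fragile_sum = 381 + 436 + 309 + 241 + 190 + 64 + 814 + 446 + 191 + 888 + 531 = 4491
—
[evri_avg: carrier in ('Evri', 'UPS')]
ship_id=500: ✓ → 381
ship_id=501: ✗
ship_id=502: ✓ → 309
ship_id=503: ✓ → 241
ship_id=504: ✗
ship_id=505: ✓ → 64
ship_id=506: ✗
ship_id=507: ✓ → 446
ship_id=508: ✗
ship_id=509: ✗
ship_id=510: ✓ → 531
evri_avg = (381 + 309 + 241 + 64 + 446 + 531) / 6 = 328.6666666667

d_sum=1000, fragile_sum=4491, evri_avg=328.6666666667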